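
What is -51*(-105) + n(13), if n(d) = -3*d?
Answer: 5316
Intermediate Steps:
-51*(-105) + n(13) = -51*(-105) - 3*13 = 5355 - 39 = 5316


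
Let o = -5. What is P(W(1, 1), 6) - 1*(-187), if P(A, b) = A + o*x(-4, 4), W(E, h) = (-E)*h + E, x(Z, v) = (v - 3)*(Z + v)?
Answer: 187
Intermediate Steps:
x(Z, v) = (-3 + v)*(Z + v)
W(E, h) = E - E*h (W(E, h) = -E*h + E = E - E*h)
P(A, b) = A (P(A, b) = A - 5*(4² - 3*(-4) - 3*4 - 4*4) = A - 5*(16 + 12 - 12 - 16) = A - 5*0 = A + 0 = A)
P(W(1, 1), 6) - 1*(-187) = 1*(1 - 1*1) - 1*(-187) = 1*(1 - 1) + 187 = 1*0 + 187 = 0 + 187 = 187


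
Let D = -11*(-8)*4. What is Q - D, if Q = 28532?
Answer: 28180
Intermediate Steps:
D = 352 (D = 88*4 = 352)
Q - D = 28532 - 1*352 = 28532 - 352 = 28180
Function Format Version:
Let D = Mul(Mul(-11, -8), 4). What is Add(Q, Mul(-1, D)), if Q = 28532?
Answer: 28180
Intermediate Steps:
D = 352 (D = Mul(88, 4) = 352)
Add(Q, Mul(-1, D)) = Add(28532, Mul(-1, 352)) = Add(28532, -352) = 28180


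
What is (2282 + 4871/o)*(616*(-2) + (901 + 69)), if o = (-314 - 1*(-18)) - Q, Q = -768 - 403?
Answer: -524424702/875 ≈ -5.9934e+5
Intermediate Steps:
Q = -1171
o = 875 (o = (-314 - 1*(-18)) - 1*(-1171) = (-314 + 18) + 1171 = -296 + 1171 = 875)
(2282 + 4871/o)*(616*(-2) + (901 + 69)) = (2282 + 4871/875)*(616*(-2) + (901 + 69)) = (2282 + 4871*(1/875))*(-1232 + 970) = (2282 + 4871/875)*(-262) = (2001621/875)*(-262) = -524424702/875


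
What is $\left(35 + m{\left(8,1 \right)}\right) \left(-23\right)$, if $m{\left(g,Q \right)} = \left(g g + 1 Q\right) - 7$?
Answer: $-2139$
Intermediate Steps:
$m{\left(g,Q \right)} = -7 + Q + g^{2}$ ($m{\left(g,Q \right)} = \left(g^{2} + Q\right) - 7 = \left(Q + g^{2}\right) - 7 = -7 + Q + g^{2}$)
$\left(35 + m{\left(8,1 \right)}\right) \left(-23\right) = \left(35 + \left(-7 + 1 + 8^{2}\right)\right) \left(-23\right) = \left(35 + \left(-7 + 1 + 64\right)\right) \left(-23\right) = \left(35 + 58\right) \left(-23\right) = 93 \left(-23\right) = -2139$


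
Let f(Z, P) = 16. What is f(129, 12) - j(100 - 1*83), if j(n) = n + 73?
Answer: -74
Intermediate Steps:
j(n) = 73 + n
f(129, 12) - j(100 - 1*83) = 16 - (73 + (100 - 1*83)) = 16 - (73 + (100 - 83)) = 16 - (73 + 17) = 16 - 1*90 = 16 - 90 = -74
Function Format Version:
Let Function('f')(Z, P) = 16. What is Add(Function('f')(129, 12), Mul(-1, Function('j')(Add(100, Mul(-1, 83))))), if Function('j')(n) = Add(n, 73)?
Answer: -74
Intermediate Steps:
Function('j')(n) = Add(73, n)
Add(Function('f')(129, 12), Mul(-1, Function('j')(Add(100, Mul(-1, 83))))) = Add(16, Mul(-1, Add(73, Add(100, Mul(-1, 83))))) = Add(16, Mul(-1, Add(73, Add(100, -83)))) = Add(16, Mul(-1, Add(73, 17))) = Add(16, Mul(-1, 90)) = Add(16, -90) = -74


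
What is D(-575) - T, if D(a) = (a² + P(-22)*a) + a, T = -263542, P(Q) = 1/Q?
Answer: 13059599/22 ≈ 5.9362e+5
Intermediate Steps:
D(a) = a² + 21*a/22 (D(a) = (a² + a/(-22)) + a = (a² - a/22) + a = a² + 21*a/22)
D(-575) - T = (1/22)*(-575)*(21 + 22*(-575)) - 1*(-263542) = (1/22)*(-575)*(21 - 12650) + 263542 = (1/22)*(-575)*(-12629) + 263542 = 7261675/22 + 263542 = 13059599/22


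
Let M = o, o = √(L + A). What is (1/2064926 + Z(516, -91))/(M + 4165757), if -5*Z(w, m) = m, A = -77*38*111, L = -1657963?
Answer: 782780195276147/179168811194519004740 - 187908271*I*√1982749/179168811194519004740 ≈ 4.369e-6 - 1.4768e-9*I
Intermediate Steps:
A = -324786 (A = -2926*111 = -324786)
Z(w, m) = -m/5
o = I*√1982749 (o = √(-1657963 - 324786) = √(-1982749) = I*√1982749 ≈ 1408.1*I)
M = I*√1982749 ≈ 1408.1*I
(1/2064926 + Z(516, -91))/(M + 4165757) = (1/2064926 - ⅕*(-91))/(I*√1982749 + 4165757) = (1/2064926 + 91/5)/(4165757 + I*√1982749) = 187908271/(10324630*(4165757 + I*√1982749))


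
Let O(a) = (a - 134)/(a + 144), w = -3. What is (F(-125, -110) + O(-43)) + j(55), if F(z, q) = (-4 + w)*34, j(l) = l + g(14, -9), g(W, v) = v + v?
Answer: -20478/101 ≈ -202.75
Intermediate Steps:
g(W, v) = 2*v
O(a) = (-134 + a)/(144 + a)
j(l) = -18 + l (j(l) = l + 2*(-9) = l - 18 = -18 + l)
F(z, q) = -238 (F(z, q) = (-4 - 3)*34 = -7*34 = -238)
(F(-125, -110) + O(-43)) + j(55) = (-238 + (-134 - 43)/(144 - 43)) + (-18 + 55) = (-238 - 177/101) + 37 = -24215/101 + 37 = -20478/101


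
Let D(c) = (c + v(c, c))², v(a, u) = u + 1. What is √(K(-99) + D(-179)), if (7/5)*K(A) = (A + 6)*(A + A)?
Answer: 3*√765499/7 ≈ 374.97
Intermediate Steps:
v(a, u) = 1 + u
K(A) = 10*A*(6 + A)/7 (K(A) = 5*((A + 6)*(A + A))/7 = 5*((6 + A)*(2*A))/7 = 5*(2*A*(6 + A))/7 = 10*A*(6 + A)/7)
D(c) = (1 + 2*c)² (D(c) = (c + (1 + c))² = (1 + 2*c)²)
√(K(-99) + D(-179)) = √((10/7)*(-99)*(6 - 99) + (1 + 2*(-179))²) = √((10/7)*(-99)*(-93) + (1 - 358)²) = √(92070/7 + (-357)²) = √(92070/7 + 127449) = √(984213/7) = 3*√765499/7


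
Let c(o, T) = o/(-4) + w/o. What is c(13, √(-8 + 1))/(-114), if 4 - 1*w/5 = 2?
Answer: 43/1976 ≈ 0.021761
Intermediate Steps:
w = 10 (w = 20 - 5*2 = 20 - 10 = 10)
c(o, T) = 10/o - o/4 (c(o, T) = o/(-4) + 10/o = o*(-¼) + 10/o = -o/4 + 10/o = 10/o - o/4)
c(13, √(-8 + 1))/(-114) = (10/13 - ¼*13)/(-114) = -(10*(1/13) - 13/4)/114 = -(10/13 - 13/4)/114 = -1/114*(-129/52) = 43/1976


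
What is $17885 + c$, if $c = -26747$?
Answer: $-8862$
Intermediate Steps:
$17885 + c = 17885 - 26747 = -8862$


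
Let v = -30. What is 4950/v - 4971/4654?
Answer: -772881/4654 ≈ -166.07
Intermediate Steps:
4950/v - 4971/4654 = 4950/(-30) - 4971/4654 = 4950*(-1/30) - 4971*1/4654 = -165 - 4971/4654 = -772881/4654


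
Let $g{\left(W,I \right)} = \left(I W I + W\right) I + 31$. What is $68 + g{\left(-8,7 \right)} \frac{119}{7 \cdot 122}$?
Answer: $- \frac{38777}{122} \approx -317.84$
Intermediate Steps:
$g{\left(W,I \right)} = 31 + I \left(W + W I^{2}\right)$ ($g{\left(W,I \right)} = \left(W I^{2} + W\right) I + 31 = \left(W + W I^{2}\right) I + 31 = I \left(W + W I^{2}\right) + 31 = 31 + I \left(W + W I^{2}\right)$)
$68 + g{\left(-8,7 \right)} \frac{119}{7 \cdot 122} = 68 + \left(31 + 7 \left(-8\right) - 8 \cdot 7^{3}\right) \frac{119}{7 \cdot 122} = 68 + \left(31 - 56 - 2744\right) \frac{119}{854} = 68 + \left(31 - 56 - 2744\right) 119 \cdot \frac{1}{854} = 68 - \frac{47073}{122} = - \frac{38777}{122}$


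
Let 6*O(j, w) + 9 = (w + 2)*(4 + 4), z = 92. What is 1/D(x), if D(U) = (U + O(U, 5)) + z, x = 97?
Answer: 6/1181 ≈ 0.0050804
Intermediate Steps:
O(j, w) = 7/6 + 4*w/3 (O(j, w) = -3/2 + ((w + 2)*(4 + 4))/6 = -3/2 + ((2 + w)*8)/6 = -3/2 + (16 + 8*w)/6 = -3/2 + (8/3 + 4*w/3) = 7/6 + 4*w/3)
D(U) = 599/6 + U (D(U) = (U + (7/6 + (4/3)*5)) + 92 = (U + (7/6 + 20/3)) + 92 = (U + 47/6) + 92 = (47/6 + U) + 92 = 599/6 + U)
1/D(x) = 1/(599/6 + 97) = 1/(1181/6) = 6/1181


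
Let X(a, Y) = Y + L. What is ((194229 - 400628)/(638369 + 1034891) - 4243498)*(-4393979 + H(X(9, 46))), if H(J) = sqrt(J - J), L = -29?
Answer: 31199340983459258541/1673260 ≈ 1.8646e+13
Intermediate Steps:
X(a, Y) = -29 + Y (X(a, Y) = Y - 29 = -29 + Y)
H(J) = 0 (H(J) = sqrt(0) = 0)
((194229 - 400628)/(638369 + 1034891) - 4243498)*(-4393979 + H(X(9, 46))) = ((194229 - 400628)/(638369 + 1034891) - 4243498)*(-4393979 + 0) = (-206399/1673260 - 4243498)*(-4393979) = -7100475669879/1673260*(-4393979) = 31199340983459258541/1673260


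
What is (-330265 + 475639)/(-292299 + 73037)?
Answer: -72687/109631 ≈ -0.66302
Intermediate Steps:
(-330265 + 475639)/(-292299 + 73037) = 145374/(-219262) = 145374*(-1/219262) = -72687/109631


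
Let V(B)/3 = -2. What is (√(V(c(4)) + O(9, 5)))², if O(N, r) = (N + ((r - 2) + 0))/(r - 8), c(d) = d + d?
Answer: -10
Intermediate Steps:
c(d) = 2*d
O(N, r) = (-2 + N + r)/(-8 + r) (O(N, r) = (N + ((-2 + r) + 0))/(-8 + r) = (N + (-2 + r))/(-8 + r) = (-2 + N + r)/(-8 + r))
V(B) = -6 (V(B) = 3*(-2) = -6)
(√(V(c(4)) + O(9, 5)))² = (√(-6 + (-2 + 9 + 5)/(-8 + 5)))² = (√(-6 + 12/(-3)))² = (√(-6 - ⅓*12))² = (√(-6 - 4))² = (√(-10))² = (I*√10)² = -10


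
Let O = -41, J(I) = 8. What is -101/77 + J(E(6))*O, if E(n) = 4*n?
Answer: -25357/77 ≈ -329.31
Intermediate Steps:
-101/77 + J(E(6))*O = -101/77 + 8*(-41) = -101*1/77 - 328 = -101/77 - 328 = -25357/77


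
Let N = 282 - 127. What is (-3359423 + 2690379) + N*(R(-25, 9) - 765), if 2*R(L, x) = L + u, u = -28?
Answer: -1583453/2 ≈ -7.9173e+5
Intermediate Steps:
N = 155
R(L, x) = -14 + L/2 (R(L, x) = (L - 28)/2 = (-28 + L)/2 = -14 + L/2)
(-3359423 + 2690379) + N*(R(-25, 9) - 765) = (-3359423 + 2690379) + 155*((-14 + (1/2)*(-25)) - 765) = -669044 + 155*((-14 - 25/2) - 765) = -669044 + 155*(-53/2 - 765) = -669044 + 155*(-1583/2) = -669044 - 245365/2 = -1583453/2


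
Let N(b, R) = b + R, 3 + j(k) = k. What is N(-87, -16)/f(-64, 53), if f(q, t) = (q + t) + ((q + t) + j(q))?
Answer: 103/89 ≈ 1.1573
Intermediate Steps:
j(k) = -3 + k
f(q, t) = -3 + 2*t + 3*q (f(q, t) = (q + t) + ((q + t) + (-3 + q)) = (q + t) + (-3 + t + 2*q) = -3 + 2*t + 3*q)
N(b, R) = R + b
N(-87, -16)/f(-64, 53) = (-16 - 87)/(-3 + 2*53 + 3*(-64)) = -103/(-3 + 106 - 192) = -103/(-89) = -103*(-1/89) = 103/89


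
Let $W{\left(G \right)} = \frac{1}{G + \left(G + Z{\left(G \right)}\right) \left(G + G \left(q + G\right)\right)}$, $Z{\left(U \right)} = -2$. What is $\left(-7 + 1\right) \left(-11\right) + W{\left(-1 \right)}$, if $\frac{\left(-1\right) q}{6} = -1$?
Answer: $\frac{1123}{17} \approx 66.059$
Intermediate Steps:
$q = 6$ ($q = \left(-6\right) \left(-1\right) = 6$)
$W{\left(G \right)} = \frac{1}{G + \left(-2 + G\right) \left(G + G \left(6 + G\right)\right)}$ ($W{\left(G \right)} = \frac{1}{G + \left(G - 2\right) \left(G + G \left(6 + G\right)\right)} = \frac{1}{G + \left(-2 + G\right) \left(G + G \left(6 + G\right)\right)}$)
$\left(-7 + 1\right) \left(-11\right) + W{\left(-1 \right)} = \left(-7 + 1\right) \left(-11\right) + \frac{1}{\left(-1\right) \left(-13 + \left(-1\right)^{2} + 5 \left(-1\right)\right)} = \left(-6\right) \left(-11\right) - \frac{1}{-13 + 1 - 5} = 66 - \frac{1}{-17} = 66 - - \frac{1}{17} = 66 + \frac{1}{17} = \frac{1123}{17}$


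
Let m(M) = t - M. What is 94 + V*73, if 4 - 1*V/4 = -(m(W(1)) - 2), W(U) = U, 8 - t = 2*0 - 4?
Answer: 3890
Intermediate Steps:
t = 12 (t = 8 - (2*0 - 4) = 8 - (0 - 4) = 8 - 1*(-4) = 8 + 4 = 12)
m(M) = 12 - M
V = 52 (V = 16 - (-4)*((12 - 1*1) - 2) = 16 - (-4)*((12 - 1) - 2) = 16 - (-4)*(11 - 2) = 16 - (-4)*9 = 16 - 4*(-9) = 16 + 36 = 52)
94 + V*73 = 94 + 52*73 = 94 + 3796 = 3890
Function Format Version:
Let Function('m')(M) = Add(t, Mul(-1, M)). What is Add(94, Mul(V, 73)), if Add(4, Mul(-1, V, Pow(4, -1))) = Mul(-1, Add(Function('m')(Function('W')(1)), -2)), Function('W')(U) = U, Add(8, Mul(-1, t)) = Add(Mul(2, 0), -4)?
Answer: 3890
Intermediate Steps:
t = 12 (t = Add(8, Mul(-1, Add(Mul(2, 0), -4))) = Add(8, Mul(-1, Add(0, -4))) = Add(8, Mul(-1, -4)) = Add(8, 4) = 12)
Function('m')(M) = Add(12, Mul(-1, M))
V = 52 (V = Add(16, Mul(-4, Mul(-1, Add(Add(12, Mul(-1, 1)), -2)))) = Add(16, Mul(-4, Mul(-1, Add(Add(12, -1), -2)))) = Add(16, Mul(-4, Mul(-1, Add(11, -2)))) = Add(16, Mul(-4, Mul(-1, 9))) = Add(16, Mul(-4, -9)) = Add(16, 36) = 52)
Add(94, Mul(V, 73)) = Add(94, Mul(52, 73)) = Add(94, 3796) = 3890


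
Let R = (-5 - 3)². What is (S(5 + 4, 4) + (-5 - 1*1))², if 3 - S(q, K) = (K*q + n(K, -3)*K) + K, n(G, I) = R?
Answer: 89401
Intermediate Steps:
R = 64 (R = (-8)² = 64)
n(G, I) = 64
S(q, K) = 3 - 65*K - K*q (S(q, K) = 3 - ((K*q + 64*K) + K) = 3 - ((64*K + K*q) + K) = 3 - (65*K + K*q) = 3 + (-65*K - K*q) = 3 - 65*K - K*q)
(S(5 + 4, 4) + (-5 - 1*1))² = ((3 - 65*4 - 1*4*(5 + 4)) + (-5 - 1*1))² = ((3 - 260 - 1*4*9) + (-5 - 1))² = ((3 - 260 - 36) - 6)² = (-293 - 6)² = (-299)² = 89401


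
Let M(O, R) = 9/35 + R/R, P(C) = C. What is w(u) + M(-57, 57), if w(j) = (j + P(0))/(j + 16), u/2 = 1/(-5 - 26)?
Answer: 10833/8645 ≈ 1.2531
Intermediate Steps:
u = -2/31 (u = 2/(-5 - 26) = 2/(-31) = 2*(-1/31) = -2/31 ≈ -0.064516)
M(O, R) = 44/35 (M(O, R) = 9*(1/35) + 1 = 9/35 + 1 = 44/35)
w(j) = j/(16 + j) (w(j) = (j + 0)/(j + 16) = j/(16 + j))
w(u) + M(-57, 57) = -2/(31*(16 - 2/31)) + 44/35 = -2/(31*494/31) + 44/35 = -2/31*31/494 + 44/35 = -1/247 + 44/35 = 10833/8645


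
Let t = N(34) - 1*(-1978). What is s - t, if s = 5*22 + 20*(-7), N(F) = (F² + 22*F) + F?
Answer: -3946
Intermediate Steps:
N(F) = F² + 23*F
s = -30 (s = 110 - 140 = -30)
t = 3916 (t = 34*(23 + 34) - 1*(-1978) = 34*57 + 1978 = 1938 + 1978 = 3916)
s - t = -30 - 1*3916 = -30 - 3916 = -3946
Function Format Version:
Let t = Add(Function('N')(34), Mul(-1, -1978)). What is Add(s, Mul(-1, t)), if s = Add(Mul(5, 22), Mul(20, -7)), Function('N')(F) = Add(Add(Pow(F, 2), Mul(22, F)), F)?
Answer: -3946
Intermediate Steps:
Function('N')(F) = Add(Pow(F, 2), Mul(23, F))
s = -30 (s = Add(110, -140) = -30)
t = 3916 (t = Add(Mul(34, Add(23, 34)), Mul(-1, -1978)) = Add(Mul(34, 57), 1978) = Add(1938, 1978) = 3916)
Add(s, Mul(-1, t)) = Add(-30, Mul(-1, 3916)) = Add(-30, -3916) = -3946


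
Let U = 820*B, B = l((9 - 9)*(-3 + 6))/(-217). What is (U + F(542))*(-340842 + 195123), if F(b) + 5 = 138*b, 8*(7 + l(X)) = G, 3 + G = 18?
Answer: -675880090083/62 ≈ -1.0901e+10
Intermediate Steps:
G = 15 (G = -3 + 18 = 15)
l(X) = -41/8 (l(X) = -7 + (⅛)*15 = -7 + 15/8 = -41/8)
F(b) = -5 + 138*b
B = 41/1736 (B = -41/8/(-217) = -41/8*(-1/217) = 41/1736 ≈ 0.023618)
U = 8405/434 (U = 820*(41/1736) = 8405/434 ≈ 19.366)
(U + F(542))*(-340842 + 195123) = (8405/434 + (-5 + 138*542))*(-340842 + 195123) = (8405/434 + (-5 + 74796))*(-145719) = (8405/434 + 74791)*(-145719) = (32467699/434)*(-145719) = -675880090083/62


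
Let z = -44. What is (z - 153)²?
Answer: 38809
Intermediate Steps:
(z - 153)² = (-44 - 153)² = (-197)² = 38809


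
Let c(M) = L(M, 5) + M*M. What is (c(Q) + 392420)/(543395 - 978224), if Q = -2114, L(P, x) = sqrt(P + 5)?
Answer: -1620472/144943 - I*sqrt(2109)/434829 ≈ -11.18 - 0.00010561*I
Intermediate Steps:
L(P, x) = sqrt(5 + P)
c(M) = M**2 + sqrt(5 + M) (c(M) = sqrt(5 + M) + M*M = sqrt(5 + M) + M**2 = M**2 + sqrt(5 + M))
(c(Q) + 392420)/(543395 - 978224) = (((-2114)**2 + sqrt(5 - 2114)) + 392420)/(543395 - 978224) = ((4468996 + sqrt(-2109)) + 392420)/(-434829) = ((4468996 + I*sqrt(2109)) + 392420)*(-1/434829) = (4861416 + I*sqrt(2109))*(-1/434829) = -1620472/144943 - I*sqrt(2109)/434829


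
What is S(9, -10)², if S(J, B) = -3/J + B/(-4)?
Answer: 169/36 ≈ 4.6944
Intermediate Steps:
S(J, B) = -3/J - B/4 (S(J, B) = -3/J + B*(-¼) = -3/J - B/4)
S(9, -10)² = (-3/9 - ¼*(-10))² = (-3*⅑ + 5/2)² = (-⅓ + 5/2)² = (13/6)² = 169/36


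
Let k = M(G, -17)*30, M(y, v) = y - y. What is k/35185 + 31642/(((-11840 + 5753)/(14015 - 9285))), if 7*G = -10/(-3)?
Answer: -149666660/6087 ≈ -24588.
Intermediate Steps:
G = 10/21 (G = (-10/(-3))/7 = (-10*(-⅓))/7 = (⅐)*(10/3) = 10/21 ≈ 0.47619)
M(y, v) = 0
k = 0 (k = 0*30 = 0)
k/35185 + 31642/(((-11840 + 5753)/(14015 - 9285))) = 0/35185 + 31642/(((-11840 + 5753)/(14015 - 9285))) = 0*(1/35185) + 31642/((-6087/4730)) = 0 + 31642/((-6087*1/4730)) = 0 + 31642/(-6087/4730) = 0 + 31642*(-4730/6087) = 0 - 149666660/6087 = -149666660/6087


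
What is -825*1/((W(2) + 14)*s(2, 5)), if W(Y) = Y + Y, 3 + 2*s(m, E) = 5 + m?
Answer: -275/12 ≈ -22.917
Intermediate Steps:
s(m, E) = 1 + m/2 (s(m, E) = -3/2 + (5 + m)/2 = -3/2 + (5/2 + m/2) = 1 + m/2)
W(Y) = 2*Y
-825*1/((W(2) + 14)*s(2, 5)) = -825*1/((1 + (½)*2)*(2*2 + 14)) = -825*1/((1 + 1)*(4 + 14)) = -825/(2*18) = -825/36 = -825*1/36 = -275/12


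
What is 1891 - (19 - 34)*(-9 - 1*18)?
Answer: 1486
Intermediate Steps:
1891 - (19 - 34)*(-9 - 1*18) = 1891 - (-15)*(-9 - 18) = 1891 - (-15)*(-27) = 1891 - 1*405 = 1891 - 405 = 1486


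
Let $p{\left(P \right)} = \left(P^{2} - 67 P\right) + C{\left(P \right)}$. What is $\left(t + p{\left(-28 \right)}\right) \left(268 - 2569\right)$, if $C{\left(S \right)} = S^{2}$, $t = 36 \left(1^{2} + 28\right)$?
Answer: $-10326888$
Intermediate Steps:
$t = 1044$ ($t = 36 \left(1 + 28\right) = 36 \cdot 29 = 1044$)
$p{\left(P \right)} = - 67 P + 2 P^{2}$ ($p{\left(P \right)} = \left(P^{2} - 67 P\right) + P^{2} = - 67 P + 2 P^{2}$)
$\left(t + p{\left(-28 \right)}\right) \left(268 - 2569\right) = \left(1044 - 28 \left(-67 + 2 \left(-28\right)\right)\right) \left(268 - 2569\right) = \left(1044 - 28 \left(-67 - 56\right)\right) \left(-2301\right) = \left(1044 - -3444\right) \left(-2301\right) = \left(1044 + 3444\right) \left(-2301\right) = 4488 \left(-2301\right) = -10326888$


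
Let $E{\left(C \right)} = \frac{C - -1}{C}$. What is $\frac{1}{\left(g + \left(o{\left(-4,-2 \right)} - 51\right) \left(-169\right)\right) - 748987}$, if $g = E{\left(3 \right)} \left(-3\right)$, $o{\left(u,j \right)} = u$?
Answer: $- \frac{1}{739696} \approx -1.3519 \cdot 10^{-6}$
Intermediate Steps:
$E{\left(C \right)} = \frac{1 + C}{C}$ ($E{\left(C \right)} = \frac{C + 1}{C} = \frac{1 + C}{C}$)
$g = -4$ ($g = \frac{1 + 3}{3} \left(-3\right) = \frac{1}{3} \cdot 4 \left(-3\right) = \frac{4}{3} \left(-3\right) = -4$)
$\frac{1}{\left(g + \left(o{\left(-4,-2 \right)} - 51\right) \left(-169\right)\right) - 748987} = \frac{1}{\left(-4 + \left(-4 - 51\right) \left(-169\right)\right) - 748987} = \frac{1}{\left(-4 - -9295\right) - 748987} = \frac{1}{\left(-4 + 9295\right) - 748987} = \frac{1}{9291 - 748987} = \frac{1}{-739696} = - \frac{1}{739696}$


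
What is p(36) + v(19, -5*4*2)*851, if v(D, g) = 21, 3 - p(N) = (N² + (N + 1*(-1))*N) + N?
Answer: 15282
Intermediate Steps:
p(N) = 3 - N - N² - N*(-1 + N) (p(N) = 3 - ((N² + (N + 1*(-1))*N) + N) = 3 - ((N² + (N - 1)*N) + N) = 3 - ((N² + (-1 + N)*N) + N) = 3 - ((N² + N*(-1 + N)) + N) = 3 - (N + N² + N*(-1 + N)) = 3 + (-N - N² - N*(-1 + N)) = 3 - N - N² - N*(-1 + N))
p(36) + v(19, -5*4*2)*851 = (3 - 2*36²) + 21*851 = (3 - 2*1296) + 17871 = (3 - 2592) + 17871 = -2589 + 17871 = 15282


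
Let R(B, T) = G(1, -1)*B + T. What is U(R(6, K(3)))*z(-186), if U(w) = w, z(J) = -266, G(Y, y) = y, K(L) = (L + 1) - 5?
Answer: 1862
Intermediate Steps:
K(L) = -4 + L (K(L) = (1 + L) - 5 = -4 + L)
R(B, T) = T - B (R(B, T) = -B + T = T - B)
U(R(6, K(3)))*z(-186) = ((-4 + 3) - 1*6)*(-266) = (-1 - 6)*(-266) = -7*(-266) = 1862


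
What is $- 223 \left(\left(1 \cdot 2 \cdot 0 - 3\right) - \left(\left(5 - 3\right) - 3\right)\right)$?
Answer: $446$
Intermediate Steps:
$- 223 \left(\left(1 \cdot 2 \cdot 0 - 3\right) - \left(\left(5 - 3\right) - 3\right)\right) = - 223 \left(\left(2 \cdot 0 - 3\right) - \left(2 - 3\right)\right) = - 223 \left(\left(0 - 3\right) - -1\right) = - 223 \left(-3 + 1\right) = \left(-223\right) \left(-2\right) = 446$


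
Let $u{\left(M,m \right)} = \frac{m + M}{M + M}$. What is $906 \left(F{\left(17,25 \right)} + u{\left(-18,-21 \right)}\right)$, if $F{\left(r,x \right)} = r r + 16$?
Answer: $\frac{554623}{2} \approx 2.7731 \cdot 10^{5}$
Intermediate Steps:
$u{\left(M,m \right)} = \frac{M + m}{2 M}$
$F{\left(r,x \right)} = 16 + r^{2}$ ($F{\left(r,x \right)} = r^{2} + 16 = 16 + r^{2}$)
$906 \left(F{\left(17,25 \right)} + u{\left(-18,-21 \right)}\right) = 906 \left(\left(16 + 17^{2}\right) + \frac{-18 - 21}{2 \left(-18\right)}\right) = 906 \left(\left(16 + 289\right) + \frac{1}{2} \left(- \frac{1}{18}\right) \left(-39\right)\right) = 906 \left(305 + \frac{13}{12}\right) = 906 \cdot \frac{3673}{12} = \frac{554623}{2}$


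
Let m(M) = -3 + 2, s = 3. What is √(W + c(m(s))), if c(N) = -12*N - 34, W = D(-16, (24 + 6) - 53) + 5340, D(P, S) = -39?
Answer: √5279 ≈ 72.657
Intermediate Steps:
W = 5301 (W = -39 + 5340 = 5301)
m(M) = -1
c(N) = -34 - 12*N
√(W + c(m(s))) = √(5301 + (-34 - 12*(-1))) = √(5301 + (-34 + 12)) = √(5301 - 22) = √5279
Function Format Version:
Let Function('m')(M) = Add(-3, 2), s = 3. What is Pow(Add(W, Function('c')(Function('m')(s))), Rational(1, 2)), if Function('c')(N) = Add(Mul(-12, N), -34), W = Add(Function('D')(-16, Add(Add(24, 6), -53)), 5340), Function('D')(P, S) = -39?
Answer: Pow(5279, Rational(1, 2)) ≈ 72.657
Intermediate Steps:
W = 5301 (W = Add(-39, 5340) = 5301)
Function('m')(M) = -1
Function('c')(N) = Add(-34, Mul(-12, N))
Pow(Add(W, Function('c')(Function('m')(s))), Rational(1, 2)) = Pow(Add(5301, Add(-34, Mul(-12, -1))), Rational(1, 2)) = Pow(Add(5301, Add(-34, 12)), Rational(1, 2)) = Pow(Add(5301, -22), Rational(1, 2)) = Pow(5279, Rational(1, 2))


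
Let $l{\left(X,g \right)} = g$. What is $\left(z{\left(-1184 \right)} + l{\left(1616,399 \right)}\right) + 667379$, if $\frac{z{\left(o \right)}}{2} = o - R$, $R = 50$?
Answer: $665310$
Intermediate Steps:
$z{\left(o \right)} = -100 + 2 o$ ($z{\left(o \right)} = 2 \left(o - 50\right) = 2 \left(-50 + o\right) = -100 + 2 o$)
$\left(z{\left(-1184 \right)} + l{\left(1616,399 \right)}\right) + 667379 = \left(\left(-100 + 2 \left(-1184\right)\right) + 399\right) + 667379 = \left(\left(-100 - 2368\right) + 399\right) + 667379 = \left(-2468 + 399\right) + 667379 = -2069 + 667379 = 665310$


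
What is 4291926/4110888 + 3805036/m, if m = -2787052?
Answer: -153343995409/477385775924 ≈ -0.32122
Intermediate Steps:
4291926/4110888 + 3805036/m = 4291926/4110888 + 3805036/(-2787052) = 4291926*(1/4110888) + 3805036*(-1/2787052) = 715321/685148 - 951259/696763 = -153343995409/477385775924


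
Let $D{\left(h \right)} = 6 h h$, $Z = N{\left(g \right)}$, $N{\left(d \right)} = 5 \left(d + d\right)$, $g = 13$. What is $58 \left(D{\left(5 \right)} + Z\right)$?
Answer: $16240$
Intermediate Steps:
$N{\left(d \right)} = 10 d$ ($N{\left(d \right)} = 5 \cdot 2 d = 10 d$)
$Z = 130$ ($Z = 10 \cdot 13 = 130$)
$D{\left(h \right)} = 6 h^{2}$
$58 \left(D{\left(5 \right)} + Z\right) = 58 \left(6 \cdot 5^{2} + 130\right) = 58 \left(6 \cdot 25 + 130\right) = 58 \left(150 + 130\right) = 58 \cdot 280 = 16240$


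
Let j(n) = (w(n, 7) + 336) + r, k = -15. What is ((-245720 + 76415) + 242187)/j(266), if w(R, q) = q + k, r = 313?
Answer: 72882/641 ≈ 113.70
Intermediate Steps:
w(R, q) = -15 + q (w(R, q) = q - 15 = -15 + q)
j(n) = 641 (j(n) = ((-15 + 7) + 336) + 313 = (-8 + 336) + 313 = 328 + 313 = 641)
((-245720 + 76415) + 242187)/j(266) = ((-245720 + 76415) + 242187)/641 = (-169305 + 242187)*(1/641) = 72882*(1/641) = 72882/641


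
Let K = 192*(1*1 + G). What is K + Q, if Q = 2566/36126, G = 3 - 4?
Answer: 1283/18063 ≈ 0.071029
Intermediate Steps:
G = -1
Q = 1283/18063 (Q = 2566*(1/36126) = 1283/18063 ≈ 0.071029)
K = 0 (K = 192*(1*1 - 1) = 192*(1 - 1) = 192*0 = 0)
K + Q = 0 + 1283/18063 = 1283/18063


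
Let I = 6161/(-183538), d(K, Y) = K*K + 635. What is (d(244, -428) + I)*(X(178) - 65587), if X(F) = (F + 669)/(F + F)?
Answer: -257848726983630625/65339528 ≈ -3.9463e+9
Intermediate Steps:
d(K, Y) = 635 + K² (d(K, Y) = K² + 635 = 635 + K²)
X(F) = (669 + F)/(2*F) (X(F) = (669 + F)/((2*F)) = (669 + F)*(1/(2*F)) = (669 + F)/(2*F))
I = -6161/183538 (I = 6161*(-1/183538) = -6161/183538 ≈ -0.033568)
(d(244, -428) + I)*(X(178) - 65587) = ((635 + 244²) - 6161/183538)*((½)*(669 + 178)/178 - 65587) = ((635 + 59536) - 6161/183538)*((½)*(1/178)*847 - 65587) = (60171 - 6161/183538)*(847/356 - 65587) = (11043658837/183538)*(-23348125/356) = -257848726983630625/65339528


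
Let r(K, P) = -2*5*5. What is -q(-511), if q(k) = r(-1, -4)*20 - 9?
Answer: 1009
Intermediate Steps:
r(K, P) = -50 (r(K, P) = -10*5 = -50)
q(k) = -1009 (q(k) = -50*20 - 9 = -1000 - 9 = -1009)
-q(-511) = -1*(-1009) = 1009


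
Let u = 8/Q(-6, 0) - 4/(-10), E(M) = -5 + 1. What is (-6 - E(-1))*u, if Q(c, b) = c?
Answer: 28/15 ≈ 1.8667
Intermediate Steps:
E(M) = -4
u = -14/15 (u = 8/(-6) - 4/(-10) = 8*(-⅙) - 4*(-⅒) = -4/3 + ⅖ = -14/15 ≈ -0.93333)
(-6 - E(-1))*u = (-6 - 1*(-4))*(-14/15) = (-6 + 4)*(-14/15) = -2*(-14/15) = 28/15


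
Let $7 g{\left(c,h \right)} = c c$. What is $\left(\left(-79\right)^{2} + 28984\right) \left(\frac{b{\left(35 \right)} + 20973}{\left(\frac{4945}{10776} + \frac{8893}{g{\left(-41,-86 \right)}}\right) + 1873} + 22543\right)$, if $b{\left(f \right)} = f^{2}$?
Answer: $\frac{27495194266832234375}{34607505409} \approx 7.9449 \cdot 10^{8}$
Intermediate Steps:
$g{\left(c,h \right)} = \frac{c^{2}}{7}$ ($g{\left(c,h \right)} = \frac{c c}{7} = \frac{c^{2}}{7}$)
$\left(\left(-79\right)^{2} + 28984\right) \left(\frac{b{\left(35 \right)} + 20973}{\left(\frac{4945}{10776} + \frac{8893}{g{\left(-41,-86 \right)}}\right) + 1873} + 22543\right) = \left(\left(-79\right)^{2} + 28984\right) \left(\frac{35^{2} + 20973}{\left(\frac{4945}{10776} + \frac{8893}{\frac{1}{7} \left(-41\right)^{2}}\right) + 1873} + 22543\right) = \left(6241 + 28984\right) \left(\frac{1225 + 20973}{\left(4945 \cdot \frac{1}{10776} + \frac{8893}{\frac{1}{7} \cdot 1681}\right) + 1873} + 22543\right) = 35225 \left(\frac{22198}{\left(\frac{4945}{10776} + \frac{8893}{\frac{1681}{7}}\right) + 1873} + 22543\right) = 35225 \left(\frac{22198}{\left(\frac{4945}{10776} + 8893 \cdot \frac{7}{1681}\right) + 1873} + 22543\right) = 35225 \left(\frac{22198}{\left(\frac{4945}{10776} + \frac{62251}{1681}\right) + 1873} + 22543\right) = 35225 \left(\frac{22198}{\frac{679129321}{18114456} + 1873} + 22543\right) = 35225 \left(\frac{22198}{\frac{34607505409}{18114456}} + 22543\right) = 35225 \left(22198 \cdot \frac{18114456}{34607505409} + 22543\right) = 35225 \left(\frac{402104694288}{34607505409} + 22543\right) = 35225 \cdot \frac{780559099129375}{34607505409} = \frac{27495194266832234375}{34607505409}$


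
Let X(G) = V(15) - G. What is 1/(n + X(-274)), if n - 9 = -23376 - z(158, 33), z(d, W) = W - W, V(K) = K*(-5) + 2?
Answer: -1/23166 ≈ -4.3167e-5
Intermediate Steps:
V(K) = 2 - 5*K (V(K) = -5*K + 2 = 2 - 5*K)
z(d, W) = 0
X(G) = -73 - G (X(G) = (2 - 5*15) - G = (2 - 75) - G = -73 - G)
n = -23367 (n = 9 + (-23376 - 1*0) = 9 + (-23376 + 0) = 9 - 23376 = -23367)
1/(n + X(-274)) = 1/(-23367 + (-73 - 1*(-274))) = 1/(-23367 + (-73 + 274)) = 1/(-23367 + 201) = 1/(-23166) = -1/23166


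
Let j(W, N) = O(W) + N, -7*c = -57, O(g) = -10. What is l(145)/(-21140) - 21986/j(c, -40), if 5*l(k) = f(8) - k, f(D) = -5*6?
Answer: 6639797/15100 ≈ 439.72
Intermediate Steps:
c = 57/7 (c = -⅐*(-57) = 57/7 ≈ 8.1429)
f(D) = -30
l(k) = -6 - k/5 (l(k) = (-30 - k)/5 = -6 - k/5)
j(W, N) = -10 + N
l(145)/(-21140) - 21986/j(c, -40) = (-6 - ⅕*145)/(-21140) - 21986/(-10 - 40) = (-6 - 29)*(-1/21140) - 21986/(-50) = -35*(-1/21140) - 21986*(-1/50) = 1/604 + 10993/25 = 6639797/15100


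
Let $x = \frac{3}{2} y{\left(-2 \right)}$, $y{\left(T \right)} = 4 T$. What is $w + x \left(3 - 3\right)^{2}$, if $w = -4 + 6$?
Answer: $2$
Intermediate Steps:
$w = 2$
$x = -12$ ($x = \frac{3}{2} \cdot 4 \left(-2\right) = 3 \cdot \frac{1}{2} \left(-8\right) = \frac{3}{2} \left(-8\right) = -12$)
$w + x \left(3 - 3\right)^{2} = 2 - 12 \left(3 - 3\right)^{2} = 2 - 12 \cdot 0^{2} = 2 - 0 = 2 + 0 = 2$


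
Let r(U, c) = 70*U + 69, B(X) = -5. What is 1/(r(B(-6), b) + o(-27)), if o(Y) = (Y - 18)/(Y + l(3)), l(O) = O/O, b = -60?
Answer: -26/7261 ≈ -0.0035808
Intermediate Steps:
l(O) = 1
o(Y) = (-18 + Y)/(1 + Y) (o(Y) = (Y - 18)/(Y + 1) = (-18 + Y)/(1 + Y))
r(U, c) = 69 + 70*U
1/(r(B(-6), b) + o(-27)) = 1/((69 + 70*(-5)) + (-18 - 27)/(1 - 27)) = 1/((69 - 350) - 45/(-26)) = 1/(-281 - 1/26*(-45)) = 1/(-281 + 45/26) = 1/(-7261/26) = -26/7261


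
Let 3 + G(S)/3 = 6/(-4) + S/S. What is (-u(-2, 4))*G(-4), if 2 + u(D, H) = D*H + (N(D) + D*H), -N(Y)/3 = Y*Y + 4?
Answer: -441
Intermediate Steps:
N(Y) = -12 - 3*Y² (N(Y) = -3*(Y*Y + 4) = -3*(Y² + 4) = -3*(4 + Y²) = -12 - 3*Y²)
G(S) = -21/2 (G(S) = -9 + 3*(6/(-4) + S/S) = -9 + 3*(6*(-¼) + 1) = -9 + 3*(-3/2 + 1) = -9 + 3*(-½) = -9 - 3/2 = -21/2)
u(D, H) = -14 - 3*D² + 2*D*H (u(D, H) = -2 + (D*H + ((-12 - 3*D²) + D*H)) = -2 + (D*H + (-12 - 3*D² + D*H)) = -2 + (-12 - 3*D² + 2*D*H) = -14 - 3*D² + 2*D*H)
(-u(-2, 4))*G(-4) = -(-14 - 3*(-2)² + 2*(-2)*4)*(-21/2) = -(-14 - 3*4 - 16)*(-21/2) = -(-14 - 12 - 16)*(-21/2) = -1*(-42)*(-21/2) = 42*(-21/2) = -441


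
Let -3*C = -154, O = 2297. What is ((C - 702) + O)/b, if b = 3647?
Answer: 4939/10941 ≈ 0.45142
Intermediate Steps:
C = 154/3 (C = -⅓*(-154) = 154/3 ≈ 51.333)
((C - 702) + O)/b = ((154/3 - 702) + 2297)/3647 = (-1952/3 + 2297)*(1/3647) = (4939/3)*(1/3647) = 4939/10941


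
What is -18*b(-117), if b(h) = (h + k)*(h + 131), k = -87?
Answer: 51408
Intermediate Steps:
b(h) = (-87 + h)*(131 + h) (b(h) = (h - 87)*(h + 131) = (-87 + h)*(131 + h))
-18*b(-117) = -18*(-11397 + (-117)**2 + 44*(-117)) = -18*(-11397 + 13689 - 5148) = -18*(-2856) = 51408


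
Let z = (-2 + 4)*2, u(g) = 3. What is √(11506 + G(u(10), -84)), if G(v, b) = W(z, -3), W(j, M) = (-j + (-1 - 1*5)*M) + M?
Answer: √11517 ≈ 107.32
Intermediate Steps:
z = 4 (z = 2*2 = 4)
W(j, M) = -j - 5*M (W(j, M) = (-j + (-1 - 5)*M) + M = (-j - 6*M) + M = -j - 5*M)
G(v, b) = 11 (G(v, b) = -1*4 - 5*(-3) = -4 + 15 = 11)
√(11506 + G(u(10), -84)) = √(11506 + 11) = √11517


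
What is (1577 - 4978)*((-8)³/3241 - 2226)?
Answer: 24538140178/3241 ≈ 7.5712e+6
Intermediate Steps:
(1577 - 4978)*((-8)³/3241 - 2226) = -3401*(-512*1/3241 - 2226) = -3401*(-512/3241 - 2226) = -3401*(-7214978/3241) = 24538140178/3241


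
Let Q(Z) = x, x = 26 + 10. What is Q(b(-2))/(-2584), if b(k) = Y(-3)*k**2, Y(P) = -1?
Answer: -9/646 ≈ -0.013932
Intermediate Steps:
x = 36
b(k) = -k**2
Q(Z) = 36
Q(b(-2))/(-2584) = 36/(-2584) = 36*(-1/2584) = -9/646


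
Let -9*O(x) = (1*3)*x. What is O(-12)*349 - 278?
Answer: 1118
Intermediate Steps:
O(x) = -x/3 (O(x) = -1*3*x/9 = -x/3)
O(-12)*349 - 278 = -1/3*(-12)*349 - 278 = 4*349 - 278 = 1396 - 278 = 1118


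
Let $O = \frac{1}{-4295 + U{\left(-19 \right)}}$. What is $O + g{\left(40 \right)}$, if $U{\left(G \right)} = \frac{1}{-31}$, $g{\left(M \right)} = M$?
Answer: $\frac{5325809}{133146} \approx 40.0$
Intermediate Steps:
$U{\left(G \right)} = - \frac{1}{31}$
$O = - \frac{31}{133146}$ ($O = \frac{1}{-4295 - \frac{1}{31}} = \frac{1}{- \frac{133146}{31}} = - \frac{31}{133146} \approx -0.00023283$)
$O + g{\left(40 \right)} = - \frac{31}{133146} + 40 = \frac{5325809}{133146}$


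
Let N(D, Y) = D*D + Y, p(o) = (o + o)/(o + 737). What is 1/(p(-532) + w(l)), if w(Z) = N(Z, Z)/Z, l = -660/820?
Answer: -205/1024 ≈ -0.20020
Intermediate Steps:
p(o) = 2*o/(737 + o) (p(o) = (2*o)/(737 + o) = 2*o/(737 + o))
N(D, Y) = Y + D**2 (N(D, Y) = D**2 + Y = Y + D**2)
l = -33/41 (l = -660*1/820 = -33/41 ≈ -0.80488)
w(Z) = (Z + Z**2)/Z
1/(p(-532) + w(l)) = 1/(2*(-532)/(737 - 532) + (1 - 33/41)) = 1/(2*(-532)/205 + 8/41) = 1/(2*(-532)*(1/205) + 8/41) = 1/(-1064/205 + 8/41) = 1/(-1024/205) = -205/1024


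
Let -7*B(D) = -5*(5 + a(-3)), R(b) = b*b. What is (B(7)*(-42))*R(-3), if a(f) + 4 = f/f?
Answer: -540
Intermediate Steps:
a(f) = -3 (a(f) = -4 + f/f = -4 + 1 = -3)
R(b) = b²
B(D) = 10/7 (B(D) = -(-5)*(5 - 3)/7 = -(-5)*2/7 = -⅐*(-10) = 10/7)
(B(7)*(-42))*R(-3) = ((10/7)*(-42))*(-3)² = -60*9 = -540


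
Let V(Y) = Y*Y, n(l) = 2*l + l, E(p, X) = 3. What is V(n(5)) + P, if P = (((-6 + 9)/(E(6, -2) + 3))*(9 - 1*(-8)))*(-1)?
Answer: 433/2 ≈ 216.50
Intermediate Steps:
n(l) = 3*l
V(Y) = Y²
P = -17/2 (P = (((-6 + 9)/(3 + 3))*(9 - 1*(-8)))*(-1) = ((3/6)*(9 + 8))*(-1) = ((3*(⅙))*17)*(-1) = ((½)*17)*(-1) = (17/2)*(-1) = -17/2 ≈ -8.5000)
V(n(5)) + P = (3*5)² - 17/2 = 15² - 17/2 = 225 - 17/2 = 433/2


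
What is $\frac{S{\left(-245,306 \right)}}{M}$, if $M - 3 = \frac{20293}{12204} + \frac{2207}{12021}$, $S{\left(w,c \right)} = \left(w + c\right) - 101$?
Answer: $- \frac{1956057120}{236996411} \approx -8.2535$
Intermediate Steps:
$S{\left(w,c \right)} = -101 + c + w$ ($S{\left(w,c \right)} = \left(c + w\right) - 101 = -101 + c + w$)
$M = \frac{236996411}{48901428}$ ($M = 3 + \left(\frac{20293}{12204} + \frac{2207}{12021}\right) = 3 + \frac{90292127}{48901428} = \frac{236996411}{48901428} \approx 4.8464$)
$\frac{S{\left(-245,306 \right)}}{M} = \frac{-101 + 306 - 245}{\frac{236996411}{48901428}} = \left(-40\right) \frac{48901428}{236996411} = - \frac{1956057120}{236996411}$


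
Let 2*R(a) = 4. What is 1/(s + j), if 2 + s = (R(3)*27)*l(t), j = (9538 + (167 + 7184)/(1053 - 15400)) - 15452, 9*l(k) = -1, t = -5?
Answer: -14347/84970285 ≈ -0.00016885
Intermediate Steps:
l(k) = -⅑ (l(k) = (⅑)*(-1) = -⅑)
R(a) = 2 (R(a) = (½)*4 = 2)
j = -84855509/14347 (j = (9538 + 7351/(-14347)) - 15452 = (9538 + 7351*(-1/14347)) - 15452 = (9538 - 7351/14347) - 15452 = 136834335/14347 - 15452 = -84855509/14347 ≈ -5914.5)
s = -8 (s = -2 + (2*27)*(-⅑) = -2 + 54*(-⅑) = -2 - 6 = -8)
1/(s + j) = 1/(-8 - 84855509/14347) = 1/(-84970285/14347) = -14347/84970285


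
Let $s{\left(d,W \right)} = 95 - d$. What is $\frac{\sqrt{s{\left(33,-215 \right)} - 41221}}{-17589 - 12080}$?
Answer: $- \frac{i \sqrt{41159}}{29669} \approx - 0.006838 i$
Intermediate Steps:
$\frac{\sqrt{s{\left(33,-215 \right)} - 41221}}{-17589 - 12080} = \frac{\sqrt{\left(95 - 33\right) - 41221}}{-17589 - 12080} = \frac{\sqrt{62 - 41221}}{-29669} = \sqrt{-41159} \left(- \frac{1}{29669}\right) = i \sqrt{41159} \left(- \frac{1}{29669}\right) = - \frac{i \sqrt{41159}}{29669}$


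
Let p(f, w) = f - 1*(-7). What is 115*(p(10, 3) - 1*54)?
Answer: -4255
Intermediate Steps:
p(f, w) = 7 + f (p(f, w) = f + 7 = 7 + f)
115*(p(10, 3) - 1*54) = 115*((7 + 10) - 1*54) = 115*(17 - 54) = 115*(-37) = -4255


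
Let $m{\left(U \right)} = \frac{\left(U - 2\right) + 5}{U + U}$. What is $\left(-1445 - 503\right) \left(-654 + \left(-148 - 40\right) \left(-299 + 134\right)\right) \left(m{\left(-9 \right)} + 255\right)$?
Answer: $-15103724496$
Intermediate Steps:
$m{\left(U \right)} = \frac{3 + U}{2 U}$ ($m{\left(U \right)} = \frac{\left(U - 2\right) + 5}{2 U} = \left(\left(-2 + U\right) + 5\right) \frac{1}{2 U} = \left(3 + U\right) \frac{1}{2 U} = \frac{3 + U}{2 U}$)
$\left(-1445 - 503\right) \left(-654 + \left(-148 - 40\right) \left(-299 + 134\right)\right) \left(m{\left(-9 \right)} + 255\right) = \left(-1445 - 503\right) \left(-654 + \left(-148 - 40\right) \left(-299 + 134\right)\right) \left(\frac{3 - 9}{2 \left(-9\right)} + 255\right) = - 1948 \left(-654 - -31020\right) \left(\frac{1}{2} \left(- \frac{1}{9}\right) \left(-6\right) + 255\right) = - 1948 \left(-654 + 31020\right) \left(\frac{1}{3} + 255\right) = - 1948 \cdot 30366 \cdot \frac{766}{3} = \left(-1948\right) 7753452 = -15103724496$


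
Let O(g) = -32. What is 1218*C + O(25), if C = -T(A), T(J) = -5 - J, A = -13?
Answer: -9776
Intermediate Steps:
C = -8 (C = -(-5 - 1*(-13)) = -(-5 + 13) = -1*8 = -8)
1218*C + O(25) = 1218*(-8) - 32 = -9744 - 32 = -9776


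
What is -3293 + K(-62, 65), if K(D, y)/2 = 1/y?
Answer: -214043/65 ≈ -3293.0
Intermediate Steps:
K(D, y) = 2/y
-3293 + K(-62, 65) = -3293 + 2/65 = -214043/65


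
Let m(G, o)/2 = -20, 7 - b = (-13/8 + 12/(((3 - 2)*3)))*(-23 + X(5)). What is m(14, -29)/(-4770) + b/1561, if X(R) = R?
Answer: 119899/2978388 ≈ 0.040256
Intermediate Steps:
b = 199/4 (b = 7 - (-13/8 + 12/(((3 - 2)*3)))*(-23 + 5) = 7 - (-13*1/8 + 12/((1*3)))*(-18) = 7 - (-13/8 + 12/3)*(-18) = 7 - (-13/8 + 12*(1/3))*(-18) = 7 - (-13/8 + 4)*(-18) = 7 - 19*(-18)/8 = 7 - 1*(-171/4) = 7 + 171/4 = 199/4 ≈ 49.750)
m(G, o) = -40 (m(G, o) = 2*(-20) = -40)
m(14, -29)/(-4770) + b/1561 = -40/(-4770) + (199/4)/1561 = -40*(-1/4770) + (199/4)*(1/1561) = 4/477 + 199/6244 = 119899/2978388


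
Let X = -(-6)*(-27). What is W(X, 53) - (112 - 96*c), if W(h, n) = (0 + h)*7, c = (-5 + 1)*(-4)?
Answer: 290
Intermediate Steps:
X = -162 (X = -1*162 = -162)
c = 16 (c = -4*(-4) = 16)
W(h, n) = 7*h (W(h, n) = h*7 = 7*h)
W(X, 53) - (112 - 96*c) = 7*(-162) - (112 - 96*16) = -1134 - (112 - 1536) = -1134 - 1*(-1424) = -1134 + 1424 = 290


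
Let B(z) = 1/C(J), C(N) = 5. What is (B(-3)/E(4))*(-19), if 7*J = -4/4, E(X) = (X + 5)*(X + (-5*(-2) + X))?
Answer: -19/810 ≈ -0.023457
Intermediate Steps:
E(X) = (5 + X)*(10 + 2*X) (E(X) = (5 + X)*(X + (10 + X)) = (5 + X)*(10 + 2*X))
J = -⅐ (J = (-4/4)/7 = (-4*¼)/7 = (⅐)*(-1) = -⅐ ≈ -0.14286)
B(z) = ⅕ (B(z) = 1/5 = ⅕)
(B(-3)/E(4))*(-19) = ((⅕)/(50 + 2*4² + 20*4))*(-19) = ((⅕)/(50 + 2*16 + 80))*(-19) = ((⅕)/(50 + 32 + 80))*(-19) = ((⅕)/162)*(-19) = ((1/162)*(⅕))*(-19) = (1/810)*(-19) = -19/810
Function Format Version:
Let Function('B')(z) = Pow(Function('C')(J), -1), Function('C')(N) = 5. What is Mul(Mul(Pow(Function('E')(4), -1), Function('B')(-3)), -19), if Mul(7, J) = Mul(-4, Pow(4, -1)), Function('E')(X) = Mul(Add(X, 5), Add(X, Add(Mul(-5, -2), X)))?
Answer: Rational(-19, 810) ≈ -0.023457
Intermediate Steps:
Function('E')(X) = Mul(Add(5, X), Add(10, Mul(2, X))) (Function('E')(X) = Mul(Add(5, X), Add(X, Add(10, X))) = Mul(Add(5, X), Add(10, Mul(2, X))))
J = Rational(-1, 7) (J = Mul(Rational(1, 7), Mul(-4, Pow(4, -1))) = Mul(Rational(1, 7), Mul(-4, Rational(1, 4))) = Mul(Rational(1, 7), -1) = Rational(-1, 7) ≈ -0.14286)
Function('B')(z) = Rational(1, 5) (Function('B')(z) = Pow(5, -1) = Rational(1, 5))
Mul(Mul(Pow(Function('E')(4), -1), Function('B')(-3)), -19) = Mul(Mul(Pow(Add(50, Mul(2, Pow(4, 2)), Mul(20, 4)), -1), Rational(1, 5)), -19) = Mul(Mul(Pow(Add(50, Mul(2, 16), 80), -1), Rational(1, 5)), -19) = Mul(Mul(Pow(Add(50, 32, 80), -1), Rational(1, 5)), -19) = Mul(Mul(Pow(162, -1), Rational(1, 5)), -19) = Mul(Mul(Rational(1, 162), Rational(1, 5)), -19) = Mul(Rational(1, 810), -19) = Rational(-19, 810)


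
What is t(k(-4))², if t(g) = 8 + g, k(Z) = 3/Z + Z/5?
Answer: 16641/400 ≈ 41.602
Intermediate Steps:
k(Z) = 3/Z + Z/5 (k(Z) = 3/Z + Z*(⅕) = 3/Z + Z/5)
t(k(-4))² = (8 + (3/(-4) + (⅕)*(-4)))² = (8 + (3*(-¼) - ⅘))² = (8 + (-¾ - ⅘))² = (8 - 31/20)² = (129/20)² = 16641/400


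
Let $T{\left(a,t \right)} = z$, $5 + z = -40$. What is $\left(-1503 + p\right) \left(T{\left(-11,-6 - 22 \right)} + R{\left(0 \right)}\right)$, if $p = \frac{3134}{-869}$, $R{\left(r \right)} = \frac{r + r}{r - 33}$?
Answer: $\frac{58915845}{869} \approx 67797.0$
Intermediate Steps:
$R{\left(r \right)} = \frac{2 r}{-33 + r}$
$z = -45$ ($z = -5 - 40 = -45$)
$p = - \frac{3134}{869}$ ($p = 3134 \left(- \frac{1}{869}\right) = - \frac{3134}{869} \approx -3.6064$)
$T{\left(a,t \right)} = -45$
$\left(-1503 + p\right) \left(T{\left(-11,-6 - 22 \right)} + R{\left(0 \right)}\right) = \left(-1503 - \frac{3134}{869}\right) \left(-45 + 2 \cdot 0 \frac{1}{-33 + 0}\right) = - \frac{1309241 \left(-45 + 2 \cdot 0 \frac{1}{-33}\right)}{869} = - \frac{1309241 \left(-45 + 2 \cdot 0 \left(- \frac{1}{33}\right)\right)}{869} = - \frac{1309241 \left(-45 + 0\right)}{869} = \left(- \frac{1309241}{869}\right) \left(-45\right) = \frac{58915845}{869}$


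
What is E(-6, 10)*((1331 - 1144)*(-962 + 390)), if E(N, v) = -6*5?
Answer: 3208920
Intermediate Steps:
E(N, v) = -30
E(-6, 10)*((1331 - 1144)*(-962 + 390)) = -30*(1331 - 1144)*(-962 + 390) = -5610*(-572) = -30*(-106964) = 3208920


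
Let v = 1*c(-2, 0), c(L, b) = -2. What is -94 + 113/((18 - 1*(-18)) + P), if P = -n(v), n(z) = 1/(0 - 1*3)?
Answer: -9907/109 ≈ -90.890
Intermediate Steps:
v = -2 (v = 1*(-2) = -2)
n(z) = -⅓ (n(z) = 1/(0 - 3) = 1/(-3) = -⅓)
P = ⅓ (P = -1*(-⅓) = ⅓ ≈ 0.33333)
-94 + 113/((18 - 1*(-18)) + P) = -94 + 113/((18 - 1*(-18)) + ⅓) = -94 + 113/((18 + 18) + ⅓) = -94 + 113/(36 + ⅓) = -94 + 113/(109/3) = -94 + (3/109)*113 = -94 + 339/109 = -9907/109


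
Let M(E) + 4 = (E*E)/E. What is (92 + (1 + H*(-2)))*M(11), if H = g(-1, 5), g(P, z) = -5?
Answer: 721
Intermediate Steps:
M(E) = -4 + E (M(E) = -4 + (E*E)/E = -4 + E²/E = -4 + E)
H = -5
(92 + (1 + H*(-2)))*M(11) = (92 + (1 - 5*(-2)))*(-4 + 11) = (92 + (1 + 10))*7 = (92 + 11)*7 = 103*7 = 721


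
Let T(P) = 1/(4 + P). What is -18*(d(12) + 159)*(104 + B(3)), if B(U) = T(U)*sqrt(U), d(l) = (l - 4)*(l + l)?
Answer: -657072 - 6318*sqrt(3)/7 ≈ -6.5864e+5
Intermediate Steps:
d(l) = 2*l*(-4 + l) (d(l) = (-4 + l)*(2*l) = 2*l*(-4 + l))
B(U) = sqrt(U)/(4 + U)
-18*(d(12) + 159)*(104 + B(3)) = -18*(2*12*(-4 + 12) + 159)*(104 + sqrt(3)/(4 + 3)) = -18*(2*12*8 + 159)*(104 + sqrt(3)/7) = -18*(192 + 159)*(104 + sqrt(3)*(1/7)) = -6318*(104 + sqrt(3)/7) = -18*(36504 + 351*sqrt(3)/7) = -657072 - 6318*sqrt(3)/7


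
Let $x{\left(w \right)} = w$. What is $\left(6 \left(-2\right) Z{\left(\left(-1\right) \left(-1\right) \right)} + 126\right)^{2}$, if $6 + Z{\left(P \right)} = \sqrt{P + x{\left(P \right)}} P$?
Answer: $39492 - 4752 \sqrt{2} \approx 32772.0$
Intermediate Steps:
$Z{\left(P \right)} = -6 + \sqrt{2} P^{\frac{3}{2}}$ ($Z{\left(P \right)} = -6 + \sqrt{P + P} P = -6 + \sqrt{2 P} P = -6 + \sqrt{2} \sqrt{P} P = -6 + \sqrt{2} P^{\frac{3}{2}}$)
$\left(6 \left(-2\right) Z{\left(\left(-1\right) \left(-1\right) \right)} + 126\right)^{2} = \left(6 \left(-2\right) \left(-6 + \sqrt{2} \left(\left(-1\right) \left(-1\right)\right)^{\frac{3}{2}}\right) + 126\right)^{2} = \left(- 12 \left(-6 + \sqrt{2} \cdot 1^{\frac{3}{2}}\right) + 126\right)^{2} = \left(- 12 \left(-6 + \sqrt{2} \cdot 1\right) + 126\right)^{2} = \left(- 12 \left(-6 + \sqrt{2}\right) + 126\right)^{2} = \left(\left(72 - 12 \sqrt{2}\right) + 126\right)^{2} = \left(198 - 12 \sqrt{2}\right)^{2}$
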